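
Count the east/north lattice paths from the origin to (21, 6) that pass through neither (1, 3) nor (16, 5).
Number of paths = 170096

Inclusion–exclusion. Total paths: C(27, 21) = 296010. Through P₁: C(4, 1)·C(23, 20) = 7084. Through P₂: C(21, 16)·C(6, 5) = 122094. Since P₁ is strictly southwest of P₂, a monotone path through both must visit P₁ then P₂; paths through both = C(4, 1)·C(17, 15)·C(6, 5) = 3264. Avoid both = 296010 − 7084 − 122094 + 3264 = 170096.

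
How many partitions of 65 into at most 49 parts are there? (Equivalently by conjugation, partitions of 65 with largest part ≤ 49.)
p(65, parts ≤ 49) = 2011874

Use the recurrence p(n, m) = p(n, m−1) + p(n−m, m): either the largest part is < m (count p(n, m−1)) or the largest part is exactly m (remove one copy of m, count p(n−m, m)). With p(0, ·) = 1 this gives p(65, parts ≤ 49) = 2011874. (By conjugating Young diagrams, this also counts partitions of 65 into at most 49 parts.)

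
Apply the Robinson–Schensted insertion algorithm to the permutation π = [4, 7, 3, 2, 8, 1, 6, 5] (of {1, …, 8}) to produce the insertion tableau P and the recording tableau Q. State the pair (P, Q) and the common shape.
P = [1, 5, 8] / [2, 6] / [3, 7] / [4];  Q = [1, 2, 5] / [3, 7] / [4, 8] / [6];  common shape = (3, 2, 2, 1)

Row-insert the values π_1, π_2, … into P one at a time, bumping the leftmost entry strictly greater than the inserted value down to the next row. The recording tableau Q records, in position (i, j), the step at which that cell was added to P.
  Insert 4 (step 1): P = [4];  Q = [1]
  Insert 7 (step 2): P = [4, 7];  Q = [1, 2]
  Insert 3 (step 3): P = [3, 7] / [4];  Q = [1, 2] / [3]
  Insert 2 (step 4): P = [2, 7] / [3] / [4];  Q = [1, 2] / [3] / [4]
  Insert 8 (step 5): P = [2, 7, 8] / [3] / [4];  Q = [1, 2, 5] / [3] / [4]
  Insert 1 (step 6): P = [1, 7, 8] / [2] / [3] / [4];  Q = [1, 2, 5] / [3] / [4] / [6]
  Insert 6 (step 7): P = [1, 6, 8] / [2, 7] / [3] / [4];  Q = [1, 2, 5] / [3, 7] / [4] / [6]
  Insert 5 (step 8): P = [1, 5, 8] / [2, 6] / [3, 7] / [4];  Q = [1, 2, 5] / [3, 7] / [4, 8] / [6]
Final shape: (3, 2, 2, 1).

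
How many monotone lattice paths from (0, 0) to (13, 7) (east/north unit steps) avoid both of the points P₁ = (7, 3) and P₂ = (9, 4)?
Number of paths = 39895

Inclusion–exclusion. Total paths: C(20, 13) = 77520. Through P₁: C(10, 7)·C(10, 6) = 25200. Through P₂: C(13, 9)·C(7, 4) = 25025. Since P₁ is strictly southwest of P₂, a monotone path through both must visit P₁ then P₂; paths through both = C(10, 7)·C(3, 2)·C(7, 4) = 12600. Avoid both = 77520 − 25200 − 25025 + 12600 = 39895.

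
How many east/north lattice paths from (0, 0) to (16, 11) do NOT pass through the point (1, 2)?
Number of paths = 9115383

Total paths from (0, 0) to (16, 11): C(27, 16) = 13037895. Paths through (1, 2): (paths (0, 0) → (1, 2)) × (paths (1, 2) → (16, 11)) = C(3, 1) · C(24, 15) = 3 · 1307504 = 3922512. Avoidance count = 13037895 − 3922512 = 9115383.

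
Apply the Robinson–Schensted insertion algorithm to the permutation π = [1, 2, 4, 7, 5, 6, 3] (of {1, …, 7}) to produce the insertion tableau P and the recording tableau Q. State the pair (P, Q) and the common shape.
P = [1, 2, 3, 5, 6] / [4] / [7];  Q = [1, 2, 3, 4, 6] / [5] / [7];  common shape = (5, 1, 1)

Row-insert the values π_1, π_2, … into P one at a time, bumping the leftmost entry strictly greater than the inserted value down to the next row. The recording tableau Q records, in position (i, j), the step at which that cell was added to P.
  Insert 1 (step 1): P = [1];  Q = [1]
  Insert 2 (step 2): P = [1, 2];  Q = [1, 2]
  Insert 4 (step 3): P = [1, 2, 4];  Q = [1, 2, 3]
  Insert 7 (step 4): P = [1, 2, 4, 7];  Q = [1, 2, 3, 4]
  Insert 5 (step 5): P = [1, 2, 4, 5] / [7];  Q = [1, 2, 3, 4] / [5]
  Insert 6 (step 6): P = [1, 2, 4, 5, 6] / [7];  Q = [1, 2, 3, 4, 6] / [5]
  Insert 3 (step 7): P = [1, 2, 3, 5, 6] / [4] / [7];  Q = [1, 2, 3, 4, 6] / [5] / [7]
Final shape: (5, 1, 1).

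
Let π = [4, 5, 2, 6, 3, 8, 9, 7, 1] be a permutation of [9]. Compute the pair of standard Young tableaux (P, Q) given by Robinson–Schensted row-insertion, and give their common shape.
P = [1, 3, 6, 7, 9] / [2, 5, 8] / [4];  Q = [1, 2, 4, 6, 7] / [3, 5, 8] / [9];  common shape = (5, 3, 1)

Row-insert the values π_1, π_2, … into P one at a time, bumping the leftmost entry strictly greater than the inserted value down to the next row. The recording tableau Q records, in position (i, j), the step at which that cell was added to P.
  Insert 4 (step 1): P = [4];  Q = [1]
  Insert 5 (step 2): P = [4, 5];  Q = [1, 2]
  Insert 2 (step 3): P = [2, 5] / [4];  Q = [1, 2] / [3]
  Insert 6 (step 4): P = [2, 5, 6] / [4];  Q = [1, 2, 4] / [3]
  Insert 3 (step 5): P = [2, 3, 6] / [4, 5];  Q = [1, 2, 4] / [3, 5]
  Insert 8 (step 6): P = [2, 3, 6, 8] / [4, 5];  Q = [1, 2, 4, 6] / [3, 5]
  Insert 9 (step 7): P = [2, 3, 6, 8, 9] / [4, 5];  Q = [1, 2, 4, 6, 7] / [3, 5]
  Insert 7 (step 8): P = [2, 3, 6, 7, 9] / [4, 5, 8];  Q = [1, 2, 4, 6, 7] / [3, 5, 8]
  Insert 1 (step 9): P = [1, 3, 6, 7, 9] / [2, 5, 8] / [4];  Q = [1, 2, 4, 6, 7] / [3, 5, 8] / [9]
Final shape: (5, 3, 1).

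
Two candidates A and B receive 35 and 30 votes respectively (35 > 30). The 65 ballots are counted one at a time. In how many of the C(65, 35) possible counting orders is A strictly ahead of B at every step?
Strict-lead orderings = 231469715790049632

Total orderings of the 65 votes with 35 for A: C(65, 35) = 3009106305270645216. By the Bertrand ballot formula (Cycle Lemma / reflection principle), the number of orderings in which A is strictly ahead of B throughout is (p − q)/(p + q) · C(p + q, p) = (35 − 30)/(35 + 30) · 3009106305270645216 = 231469715790049632.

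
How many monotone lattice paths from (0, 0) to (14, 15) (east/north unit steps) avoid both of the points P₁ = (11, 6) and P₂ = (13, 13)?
Number of paths = 44970848

Inclusion–exclusion. Total paths: C(29, 14) = 77558760. Through P₁: C(17, 11)·C(12, 3) = 2722720. Through P₂: C(26, 13)·C(3, 1) = 31201800. Since P₁ is strictly southwest of P₂, a monotone path through both must visit P₁ then P₂; paths through both = C(17, 11)·C(9, 2)·C(3, 1) = 1336608. Avoid both = 77558760 − 2722720 − 31201800 + 1336608 = 44970848.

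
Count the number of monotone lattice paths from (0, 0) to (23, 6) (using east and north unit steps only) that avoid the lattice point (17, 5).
Number of paths = 290682

Total paths from (0, 0) to (23, 6): C(29, 23) = 475020. Paths through (17, 5): (paths (0, 0) → (17, 5)) × (paths (17, 5) → (23, 6)) = C(22, 17) · C(7, 6) = 26334 · 7 = 184338. Avoidance count = 475020 − 184338 = 290682.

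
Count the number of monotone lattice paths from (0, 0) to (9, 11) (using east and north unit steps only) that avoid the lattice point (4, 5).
Number of paths = 109748

Total paths from (0, 0) to (9, 11): C(20, 9) = 167960. Paths through (4, 5): (paths (0, 0) → (4, 5)) × (paths (4, 5) → (9, 11)) = C(9, 4) · C(11, 5) = 126 · 462 = 58212. Avoidance count = 167960 − 58212 = 109748.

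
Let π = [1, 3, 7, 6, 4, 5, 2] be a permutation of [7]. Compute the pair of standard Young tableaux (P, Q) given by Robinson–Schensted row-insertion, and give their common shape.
P = [1, 2, 4, 5] / [3] / [6] / [7];  Q = [1, 2, 3, 6] / [4] / [5] / [7];  common shape = (4, 1, 1, 1)

Row-insert the values π_1, π_2, … into P one at a time, bumping the leftmost entry strictly greater than the inserted value down to the next row. The recording tableau Q records, in position (i, j), the step at which that cell was added to P.
  Insert 1 (step 1): P = [1];  Q = [1]
  Insert 3 (step 2): P = [1, 3];  Q = [1, 2]
  Insert 7 (step 3): P = [1, 3, 7];  Q = [1, 2, 3]
  Insert 6 (step 4): P = [1, 3, 6] / [7];  Q = [1, 2, 3] / [4]
  Insert 4 (step 5): P = [1, 3, 4] / [6] / [7];  Q = [1, 2, 3] / [4] / [5]
  Insert 5 (step 6): P = [1, 3, 4, 5] / [6] / [7];  Q = [1, 2, 3, 6] / [4] / [5]
  Insert 2 (step 7): P = [1, 2, 4, 5] / [3] / [6] / [7];  Q = [1, 2, 3, 6] / [4] / [5] / [7]
Final shape: (4, 1, 1, 1).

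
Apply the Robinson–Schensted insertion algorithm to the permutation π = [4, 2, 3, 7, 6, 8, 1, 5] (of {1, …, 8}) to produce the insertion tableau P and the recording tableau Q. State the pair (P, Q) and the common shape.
P = [1, 3, 5, 8] / [2, 6] / [4, 7];  Q = [1, 3, 4, 6] / [2, 5] / [7, 8];  common shape = (4, 2, 2)

Row-insert the values π_1, π_2, … into P one at a time, bumping the leftmost entry strictly greater than the inserted value down to the next row. The recording tableau Q records, in position (i, j), the step at which that cell was added to P.
  Insert 4 (step 1): P = [4];  Q = [1]
  Insert 2 (step 2): P = [2] / [4];  Q = [1] / [2]
  Insert 3 (step 3): P = [2, 3] / [4];  Q = [1, 3] / [2]
  Insert 7 (step 4): P = [2, 3, 7] / [4];  Q = [1, 3, 4] / [2]
  Insert 6 (step 5): P = [2, 3, 6] / [4, 7];  Q = [1, 3, 4] / [2, 5]
  Insert 8 (step 6): P = [2, 3, 6, 8] / [4, 7];  Q = [1, 3, 4, 6] / [2, 5]
  Insert 1 (step 7): P = [1, 3, 6, 8] / [2, 7] / [4];  Q = [1, 3, 4, 6] / [2, 5] / [7]
  Insert 5 (step 8): P = [1, 3, 5, 8] / [2, 6] / [4, 7];  Q = [1, 3, 4, 6] / [2, 5] / [7, 8]
Final shape: (4, 2, 2).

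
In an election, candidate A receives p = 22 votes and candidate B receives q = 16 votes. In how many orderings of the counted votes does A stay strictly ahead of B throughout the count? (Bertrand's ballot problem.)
Strict-lead orderings = 3511574910

Total orderings of the 38 votes with 22 for A: C(38, 22) = 22239974430. By the Bertrand ballot formula (Cycle Lemma / reflection principle), the number of orderings in which A is strictly ahead of B throughout is (p − q)/(p + q) · C(p + q, p) = (22 − 16)/(22 + 16) · 22239974430 = 3511574910.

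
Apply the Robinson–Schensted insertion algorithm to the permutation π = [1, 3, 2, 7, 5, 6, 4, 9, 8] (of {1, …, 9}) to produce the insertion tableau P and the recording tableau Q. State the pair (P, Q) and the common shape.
P = [1, 2, 4, 6, 8] / [3, 5, 9] / [7];  Q = [1, 2, 4, 6, 8] / [3, 5, 9] / [7];  common shape = (5, 3, 1)

Row-insert the values π_1, π_2, … into P one at a time, bumping the leftmost entry strictly greater than the inserted value down to the next row. The recording tableau Q records, in position (i, j), the step at which that cell was added to P.
  Insert 1 (step 1): P = [1];  Q = [1]
  Insert 3 (step 2): P = [1, 3];  Q = [1, 2]
  Insert 2 (step 3): P = [1, 2] / [3];  Q = [1, 2] / [3]
  Insert 7 (step 4): P = [1, 2, 7] / [3];  Q = [1, 2, 4] / [3]
  Insert 5 (step 5): P = [1, 2, 5] / [3, 7];  Q = [1, 2, 4] / [3, 5]
  Insert 6 (step 6): P = [1, 2, 5, 6] / [3, 7];  Q = [1, 2, 4, 6] / [3, 5]
  Insert 4 (step 7): P = [1, 2, 4, 6] / [3, 5] / [7];  Q = [1, 2, 4, 6] / [3, 5] / [7]
  Insert 9 (step 8): P = [1, 2, 4, 6, 9] / [3, 5] / [7];  Q = [1, 2, 4, 6, 8] / [3, 5] / [7]
  Insert 8 (step 9): P = [1, 2, 4, 6, 8] / [3, 5, 9] / [7];  Q = [1, 2, 4, 6, 8] / [3, 5, 9] / [7]
Final shape: (5, 3, 1).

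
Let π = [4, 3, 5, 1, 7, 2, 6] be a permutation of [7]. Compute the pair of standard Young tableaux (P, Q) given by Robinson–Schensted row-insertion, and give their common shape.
P = [1, 2, 6] / [3, 5, 7] / [4];  Q = [1, 3, 5] / [2, 6, 7] / [4];  common shape = (3, 3, 1)

Row-insert the values π_1, π_2, … into P one at a time, bumping the leftmost entry strictly greater than the inserted value down to the next row. The recording tableau Q records, in position (i, j), the step at which that cell was added to P.
  Insert 4 (step 1): P = [4];  Q = [1]
  Insert 3 (step 2): P = [3] / [4];  Q = [1] / [2]
  Insert 5 (step 3): P = [3, 5] / [4];  Q = [1, 3] / [2]
  Insert 1 (step 4): P = [1, 5] / [3] / [4];  Q = [1, 3] / [2] / [4]
  Insert 7 (step 5): P = [1, 5, 7] / [3] / [4];  Q = [1, 3, 5] / [2] / [4]
  Insert 2 (step 6): P = [1, 2, 7] / [3, 5] / [4];  Q = [1, 3, 5] / [2, 6] / [4]
  Insert 6 (step 7): P = [1, 2, 6] / [3, 5, 7] / [4];  Q = [1, 3, 5] / [2, 6, 7] / [4]
Final shape: (3, 3, 1).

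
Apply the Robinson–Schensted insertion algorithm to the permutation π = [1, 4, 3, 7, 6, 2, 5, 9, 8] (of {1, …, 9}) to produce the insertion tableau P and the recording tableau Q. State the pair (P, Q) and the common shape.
P = [1, 2, 5, 8] / [3, 6, 9] / [4, 7];  Q = [1, 2, 4, 8] / [3, 5, 9] / [6, 7];  common shape = (4, 3, 2)

Row-insert the values π_1, π_2, … into P one at a time, bumping the leftmost entry strictly greater than the inserted value down to the next row. The recording tableau Q records, in position (i, j), the step at which that cell was added to P.
  Insert 1 (step 1): P = [1];  Q = [1]
  Insert 4 (step 2): P = [1, 4];  Q = [1, 2]
  Insert 3 (step 3): P = [1, 3] / [4];  Q = [1, 2] / [3]
  Insert 7 (step 4): P = [1, 3, 7] / [4];  Q = [1, 2, 4] / [3]
  Insert 6 (step 5): P = [1, 3, 6] / [4, 7];  Q = [1, 2, 4] / [3, 5]
  Insert 2 (step 6): P = [1, 2, 6] / [3, 7] / [4];  Q = [1, 2, 4] / [3, 5] / [6]
  Insert 5 (step 7): P = [1, 2, 5] / [3, 6] / [4, 7];  Q = [1, 2, 4] / [3, 5] / [6, 7]
  Insert 9 (step 8): P = [1, 2, 5, 9] / [3, 6] / [4, 7];  Q = [1, 2, 4, 8] / [3, 5] / [6, 7]
  Insert 8 (step 9): P = [1, 2, 5, 8] / [3, 6, 9] / [4, 7];  Q = [1, 2, 4, 8] / [3, 5, 9] / [6, 7]
Final shape: (4, 3, 2).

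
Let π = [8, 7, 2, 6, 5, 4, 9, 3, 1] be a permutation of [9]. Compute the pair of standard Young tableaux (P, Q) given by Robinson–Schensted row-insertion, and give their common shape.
P = [1, 3, 9] / [2] / [4] / [5] / [6] / [7] / [8];  Q = [1, 4, 7] / [2] / [3] / [5] / [6] / [8] / [9];  common shape = (3, 1, 1, 1, 1, 1, 1)

Row-insert the values π_1, π_2, … into P one at a time, bumping the leftmost entry strictly greater than the inserted value down to the next row. The recording tableau Q records, in position (i, j), the step at which that cell was added to P.
  Insert 8 (step 1): P = [8];  Q = [1]
  Insert 7 (step 2): P = [7] / [8];  Q = [1] / [2]
  Insert 2 (step 3): P = [2] / [7] / [8];  Q = [1] / [2] / [3]
  Insert 6 (step 4): P = [2, 6] / [7] / [8];  Q = [1, 4] / [2] / [3]
  Insert 5 (step 5): P = [2, 5] / [6] / [7] / [8];  Q = [1, 4] / [2] / [3] / [5]
  Insert 4 (step 6): P = [2, 4] / [5] / [6] / [7] / [8];  Q = [1, 4] / [2] / [3] / [5] / [6]
  Insert 9 (step 7): P = [2, 4, 9] / [5] / [6] / [7] / [8];  Q = [1, 4, 7] / [2] / [3] / [5] / [6]
  Insert 3 (step 8): P = [2, 3, 9] / [4] / [5] / [6] / [7] / [8];  Q = [1, 4, 7] / [2] / [3] / [5] / [6] / [8]
  Insert 1 (step 9): P = [1, 3, 9] / [2] / [4] / [5] / [6] / [7] / [8];  Q = [1, 4, 7] / [2] / [3] / [5] / [6] / [8] / [9]
Final shape: (3, 1, 1, 1, 1, 1, 1).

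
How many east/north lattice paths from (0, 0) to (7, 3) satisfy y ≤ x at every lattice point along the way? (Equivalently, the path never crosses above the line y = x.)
Number of paths = 75

By the reflection principle (André's argument), the number of monotone paths to (7, 3) with n ≤ m that never go above y = x is C(10, 7) − C(10, 8) = 120 − 45 = 75.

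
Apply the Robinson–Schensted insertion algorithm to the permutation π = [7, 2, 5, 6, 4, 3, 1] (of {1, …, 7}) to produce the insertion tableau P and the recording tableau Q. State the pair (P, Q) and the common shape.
P = [1, 3, 6] / [2] / [4] / [5] / [7];  Q = [1, 3, 4] / [2] / [5] / [6] / [7];  common shape = (3, 1, 1, 1, 1)

Row-insert the values π_1, π_2, … into P one at a time, bumping the leftmost entry strictly greater than the inserted value down to the next row. The recording tableau Q records, in position (i, j), the step at which that cell was added to P.
  Insert 7 (step 1): P = [7];  Q = [1]
  Insert 2 (step 2): P = [2] / [7];  Q = [1] / [2]
  Insert 5 (step 3): P = [2, 5] / [7];  Q = [1, 3] / [2]
  Insert 6 (step 4): P = [2, 5, 6] / [7];  Q = [1, 3, 4] / [2]
  Insert 4 (step 5): P = [2, 4, 6] / [5] / [7];  Q = [1, 3, 4] / [2] / [5]
  Insert 3 (step 6): P = [2, 3, 6] / [4] / [5] / [7];  Q = [1, 3, 4] / [2] / [5] / [6]
  Insert 1 (step 7): P = [1, 3, 6] / [2] / [4] / [5] / [7];  Q = [1, 3, 4] / [2] / [5] / [6] / [7]
Final shape: (3, 1, 1, 1, 1).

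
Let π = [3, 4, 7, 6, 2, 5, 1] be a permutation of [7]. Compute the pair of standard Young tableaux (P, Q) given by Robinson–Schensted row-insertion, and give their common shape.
P = [1, 4, 5] / [2, 6] / [3] / [7];  Q = [1, 2, 3] / [4, 6] / [5] / [7];  common shape = (3, 2, 1, 1)

Row-insert the values π_1, π_2, … into P one at a time, bumping the leftmost entry strictly greater than the inserted value down to the next row. The recording tableau Q records, in position (i, j), the step at which that cell was added to P.
  Insert 3 (step 1): P = [3];  Q = [1]
  Insert 4 (step 2): P = [3, 4];  Q = [1, 2]
  Insert 7 (step 3): P = [3, 4, 7];  Q = [1, 2, 3]
  Insert 6 (step 4): P = [3, 4, 6] / [7];  Q = [1, 2, 3] / [4]
  Insert 2 (step 5): P = [2, 4, 6] / [3] / [7];  Q = [1, 2, 3] / [4] / [5]
  Insert 5 (step 6): P = [2, 4, 5] / [3, 6] / [7];  Q = [1, 2, 3] / [4, 6] / [5]
  Insert 1 (step 7): P = [1, 4, 5] / [2, 6] / [3] / [7];  Q = [1, 2, 3] / [4, 6] / [5] / [7]
Final shape: (3, 2, 1, 1).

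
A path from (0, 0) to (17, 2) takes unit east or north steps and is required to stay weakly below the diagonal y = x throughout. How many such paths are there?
Number of paths = 152

By the reflection principle (André's argument), the number of monotone paths to (17, 2) with n ≤ m that never go above y = x is C(19, 17) − C(19, 18) = 171 − 19 = 152.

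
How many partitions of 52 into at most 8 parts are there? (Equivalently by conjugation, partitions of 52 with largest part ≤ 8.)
p(52, parts ≤ 8) = 37638

Use the recurrence p(n, m) = p(n, m−1) + p(n−m, m): either the largest part is < m (count p(n, m−1)) or the largest part is exactly m (remove one copy of m, count p(n−m, m)). With p(0, ·) = 1 this gives p(52, parts ≤ 8) = 37638. (By conjugating Young diagrams, this also counts partitions of 52 into at most 8 parts.)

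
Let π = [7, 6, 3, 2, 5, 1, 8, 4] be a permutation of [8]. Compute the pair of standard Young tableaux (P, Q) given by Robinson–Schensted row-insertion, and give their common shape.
P = [1, 4, 8] / [2, 5] / [3] / [6] / [7];  Q = [1, 5, 7] / [2, 8] / [3] / [4] / [6];  common shape = (3, 2, 1, 1, 1)

Row-insert the values π_1, π_2, … into P one at a time, bumping the leftmost entry strictly greater than the inserted value down to the next row. The recording tableau Q records, in position (i, j), the step at which that cell was added to P.
  Insert 7 (step 1): P = [7];  Q = [1]
  Insert 6 (step 2): P = [6] / [7];  Q = [1] / [2]
  Insert 3 (step 3): P = [3] / [6] / [7];  Q = [1] / [2] / [3]
  Insert 2 (step 4): P = [2] / [3] / [6] / [7];  Q = [1] / [2] / [3] / [4]
  Insert 5 (step 5): P = [2, 5] / [3] / [6] / [7];  Q = [1, 5] / [2] / [3] / [4]
  Insert 1 (step 6): P = [1, 5] / [2] / [3] / [6] / [7];  Q = [1, 5] / [2] / [3] / [4] / [6]
  Insert 8 (step 7): P = [1, 5, 8] / [2] / [3] / [6] / [7];  Q = [1, 5, 7] / [2] / [3] / [4] / [6]
  Insert 4 (step 8): P = [1, 4, 8] / [2, 5] / [3] / [6] / [7];  Q = [1, 5, 7] / [2, 8] / [3] / [4] / [6]
Final shape: (3, 2, 1, 1, 1).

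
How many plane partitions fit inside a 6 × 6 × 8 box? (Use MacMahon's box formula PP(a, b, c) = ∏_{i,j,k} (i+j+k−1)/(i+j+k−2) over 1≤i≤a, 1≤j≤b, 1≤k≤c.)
PP(6, 6, 8) = 469699956117392

Evaluate the triple product over i = 1..6, j = 1..6, k = 1..8. The factors are (2/1) · (3/2) · (4/3) · (5/4) · (6/5) · (7/6) · (8/7) · (9/8) · … (288 factors total). The numerators and denominators telescope so the product is an integer; carrying out the multiplication exactly gives PP(6, 6, 8) = 469699956117392.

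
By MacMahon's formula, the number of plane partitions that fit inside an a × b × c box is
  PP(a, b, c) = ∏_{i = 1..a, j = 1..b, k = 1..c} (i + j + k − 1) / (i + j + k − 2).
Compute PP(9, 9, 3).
PP(9, 9, 3) = 1371597504992

Evaluate the triple product over i = 1..9, j = 1..9, k = 1..3. The factors are (2/1) · (3/2) · (4/3) · (3/2) · (4/3) · (5/4) · (4/3) · (5/4) · … (243 factors total). The numerators and denominators telescope so the product is an integer; carrying out the multiplication exactly gives PP(9, 9, 3) = 1371597504992.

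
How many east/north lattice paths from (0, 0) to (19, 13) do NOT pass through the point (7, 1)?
Number of paths = 325740352

Total paths from (0, 0) to (19, 13): C(32, 19) = 347373600. Paths through (7, 1): (paths (0, 0) → (7, 1)) × (paths (7, 1) → (19, 13)) = C(8, 7) · C(24, 12) = 8 · 2704156 = 21633248. Avoidance count = 347373600 − 21633248 = 325740352.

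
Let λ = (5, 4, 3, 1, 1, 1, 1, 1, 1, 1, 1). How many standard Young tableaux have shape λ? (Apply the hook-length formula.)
# SYT of shape (5, 4, 3, 1, 1, 1, 1, 1, 1, 1, 1) = 13023360

Hook-length formula: f^λ = n! / Π hook(c), product over all cells c of the Young diagram. For λ = (5, 4, 3, 1, 1, 1, 1, 1, 1, 1, 1), n = 20 boxes. Hook lengths by row (left-to-right, top-to-bottom): [15, 6, 5, 3, 1]; [13, 4, 3, 1]; [11, 2, 1]; [8]; [7]; [6]; [5]; [4]; [3]; [2]; [1]. Product of hooks = 186810624000. So f^λ = 20! / 186810624000 = 2432902008176640000 / 186810624000 = 13023360.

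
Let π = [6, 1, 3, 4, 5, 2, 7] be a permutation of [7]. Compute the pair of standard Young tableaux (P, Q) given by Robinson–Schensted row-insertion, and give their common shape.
P = [1, 2, 4, 5, 7] / [3] / [6];  Q = [1, 3, 4, 5, 7] / [2] / [6];  common shape = (5, 1, 1)

Row-insert the values π_1, π_2, … into P one at a time, bumping the leftmost entry strictly greater than the inserted value down to the next row. The recording tableau Q records, in position (i, j), the step at which that cell was added to P.
  Insert 6 (step 1): P = [6];  Q = [1]
  Insert 1 (step 2): P = [1] / [6];  Q = [1] / [2]
  Insert 3 (step 3): P = [1, 3] / [6];  Q = [1, 3] / [2]
  Insert 4 (step 4): P = [1, 3, 4] / [6];  Q = [1, 3, 4] / [2]
  Insert 5 (step 5): P = [1, 3, 4, 5] / [6];  Q = [1, 3, 4, 5] / [2]
  Insert 2 (step 6): P = [1, 2, 4, 5] / [3] / [6];  Q = [1, 3, 4, 5] / [2] / [6]
  Insert 7 (step 7): P = [1, 2, 4, 5, 7] / [3] / [6];  Q = [1, 3, 4, 5, 7] / [2] / [6]
Final shape: (5, 1, 1).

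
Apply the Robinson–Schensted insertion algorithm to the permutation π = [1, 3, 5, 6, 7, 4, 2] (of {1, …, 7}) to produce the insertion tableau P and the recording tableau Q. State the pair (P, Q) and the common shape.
P = [1, 2, 4, 6, 7] / [3] / [5];  Q = [1, 2, 3, 4, 5] / [6] / [7];  common shape = (5, 1, 1)

Row-insert the values π_1, π_2, … into P one at a time, bumping the leftmost entry strictly greater than the inserted value down to the next row. The recording tableau Q records, in position (i, j), the step at which that cell was added to P.
  Insert 1 (step 1): P = [1];  Q = [1]
  Insert 3 (step 2): P = [1, 3];  Q = [1, 2]
  Insert 5 (step 3): P = [1, 3, 5];  Q = [1, 2, 3]
  Insert 6 (step 4): P = [1, 3, 5, 6];  Q = [1, 2, 3, 4]
  Insert 7 (step 5): P = [1, 3, 5, 6, 7];  Q = [1, 2, 3, 4, 5]
  Insert 4 (step 6): P = [1, 3, 4, 6, 7] / [5];  Q = [1, 2, 3, 4, 5] / [6]
  Insert 2 (step 7): P = [1, 2, 4, 6, 7] / [3] / [5];  Q = [1, 2, 3, 4, 5] / [6] / [7]
Final shape: (5, 1, 1).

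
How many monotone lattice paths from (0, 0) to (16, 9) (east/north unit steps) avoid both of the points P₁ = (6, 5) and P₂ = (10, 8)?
Number of paths = 1387397

Inclusion–exclusion. Total paths: C(25, 16) = 2042975. Through P₁: C(11, 6)·C(14, 10) = 462462. Through P₂: C(18, 10)·C(7, 6) = 306306. Since P₁ is strictly southwest of P₂, a monotone path through both must visit P₁ then P₂; paths through both = C(11, 6)·C(7, 4)·C(7, 6) = 113190. Avoid both = 2042975 − 462462 − 306306 + 113190 = 1387397.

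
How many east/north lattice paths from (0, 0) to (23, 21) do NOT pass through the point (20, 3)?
Number of paths = 2012614044650

Total paths from (0, 0) to (23, 21): C(44, 23) = 2012616400080. Paths through (20, 3): (paths (0, 0) → (20, 3)) × (paths (20, 3) → (23, 21)) = C(23, 20) · C(21, 3) = 1771 · 1330 = 2355430. Avoidance count = 2012616400080 − 2355430 = 2012614044650.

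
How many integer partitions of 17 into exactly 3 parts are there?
p(17, 3 parts) = 24

Partitions of n into exactly k parts are in bijection with partitions of n − k into at most k parts (subtract 1 from each part). So p(17, exactly 3) = p(14, parts ≤ 3). Computing via the recurrence p(m, j) = p(m, j−1) + p(m−j, j) gives 24.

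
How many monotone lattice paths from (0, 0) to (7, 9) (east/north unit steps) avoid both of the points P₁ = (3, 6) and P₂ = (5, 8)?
Number of paths = 6151

Inclusion–exclusion. Total paths: C(16, 7) = 11440. Through P₁: C(9, 3)·C(7, 4) = 2940. Through P₂: C(13, 5)·C(3, 2) = 3861. Since P₁ is strictly southwest of P₂, a monotone path through both must visit P₁ then P₂; paths through both = C(9, 3)·C(4, 2)·C(3, 2) = 1512. Avoid both = 11440 − 2940 − 3861 + 1512 = 6151.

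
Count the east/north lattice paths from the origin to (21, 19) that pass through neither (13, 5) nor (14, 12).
Number of paths = 95632635648

Inclusion–exclusion. Total paths: C(40, 21) = 131282408400. Through P₁: C(18, 13)·C(22, 8) = 2739789360. Through P₂: C(26, 14)·C(14, 7) = 33145226400. Since P₁ is strictly southwest of P₂, a monotone path through both must visit P₁ then P₂; paths through both = C(18, 13)·C(8, 1)·C(14, 7) = 235243008. Avoid both = 131282408400 − 2739789360 − 33145226400 + 235243008 = 95632635648.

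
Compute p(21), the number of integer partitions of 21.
p(21) = 792

Compute p(n) via the recurrence p(n, m) = p(n, m−1) + p(n−m, m), where p(n, m) counts partitions of n with all parts ≤ m and p(n) = p(n, n). The base cases are p(0, m) = 1 and p(n, 0) = 0 for n > 0. Filling the table yields p(21) = 792. (Euler's pentagonal recurrence is an alternative.)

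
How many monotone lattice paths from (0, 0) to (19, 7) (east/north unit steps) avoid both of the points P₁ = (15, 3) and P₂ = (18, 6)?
Number of paths = 364128

Inclusion–exclusion. Total paths: C(26, 19) = 657800. Through P₁: C(18, 15)·C(8, 4) = 57120. Through P₂: C(24, 18)·C(2, 1) = 269192. Since P₁ is strictly southwest of P₂, a monotone path through both must visit P₁ then P₂; paths through both = C(18, 15)·C(6, 3)·C(2, 1) = 32640. Avoid both = 657800 − 57120 − 269192 + 32640 = 364128.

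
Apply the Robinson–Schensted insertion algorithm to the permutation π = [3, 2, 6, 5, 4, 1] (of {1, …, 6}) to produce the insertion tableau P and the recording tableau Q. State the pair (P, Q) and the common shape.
P = [1, 4] / [2, 5] / [3] / [6];  Q = [1, 3] / [2, 4] / [5] / [6];  common shape = (2, 2, 1, 1)

Row-insert the values π_1, π_2, … into P one at a time, bumping the leftmost entry strictly greater than the inserted value down to the next row. The recording tableau Q records, in position (i, j), the step at which that cell was added to P.
  Insert 3 (step 1): P = [3];  Q = [1]
  Insert 2 (step 2): P = [2] / [3];  Q = [1] / [2]
  Insert 6 (step 3): P = [2, 6] / [3];  Q = [1, 3] / [2]
  Insert 5 (step 4): P = [2, 5] / [3, 6];  Q = [1, 3] / [2, 4]
  Insert 4 (step 5): P = [2, 4] / [3, 5] / [6];  Q = [1, 3] / [2, 4] / [5]
  Insert 1 (step 6): P = [1, 4] / [2, 5] / [3] / [6];  Q = [1, 3] / [2, 4] / [5] / [6]
Final shape: (2, 2, 1, 1).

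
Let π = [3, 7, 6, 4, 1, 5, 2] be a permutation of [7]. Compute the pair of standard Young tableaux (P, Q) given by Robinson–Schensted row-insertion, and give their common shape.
P = [1, 2, 5] / [3, 4] / [6] / [7];  Q = [1, 2, 6] / [3, 7] / [4] / [5];  common shape = (3, 2, 1, 1)

Row-insert the values π_1, π_2, … into P one at a time, bumping the leftmost entry strictly greater than the inserted value down to the next row. The recording tableau Q records, in position (i, j), the step at which that cell was added to P.
  Insert 3 (step 1): P = [3];  Q = [1]
  Insert 7 (step 2): P = [3, 7];  Q = [1, 2]
  Insert 6 (step 3): P = [3, 6] / [7];  Q = [1, 2] / [3]
  Insert 4 (step 4): P = [3, 4] / [6] / [7];  Q = [1, 2] / [3] / [4]
  Insert 1 (step 5): P = [1, 4] / [3] / [6] / [7];  Q = [1, 2] / [3] / [4] / [5]
  Insert 5 (step 6): P = [1, 4, 5] / [3] / [6] / [7];  Q = [1, 2, 6] / [3] / [4] / [5]
  Insert 2 (step 7): P = [1, 2, 5] / [3, 4] / [6] / [7];  Q = [1, 2, 6] / [3, 7] / [4] / [5]
Final shape: (3, 2, 1, 1).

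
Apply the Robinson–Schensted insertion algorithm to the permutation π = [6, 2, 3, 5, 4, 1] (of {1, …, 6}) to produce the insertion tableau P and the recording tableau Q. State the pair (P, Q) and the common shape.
P = [1, 3, 4] / [2] / [5] / [6];  Q = [1, 3, 4] / [2] / [5] / [6];  common shape = (3, 1, 1, 1)

Row-insert the values π_1, π_2, … into P one at a time, bumping the leftmost entry strictly greater than the inserted value down to the next row. The recording tableau Q records, in position (i, j), the step at which that cell was added to P.
  Insert 6 (step 1): P = [6];  Q = [1]
  Insert 2 (step 2): P = [2] / [6];  Q = [1] / [2]
  Insert 3 (step 3): P = [2, 3] / [6];  Q = [1, 3] / [2]
  Insert 5 (step 4): P = [2, 3, 5] / [6];  Q = [1, 3, 4] / [2]
  Insert 4 (step 5): P = [2, 3, 4] / [5] / [6];  Q = [1, 3, 4] / [2] / [5]
  Insert 1 (step 6): P = [1, 3, 4] / [2] / [5] / [6];  Q = [1, 3, 4] / [2] / [5] / [6]
Final shape: (3, 1, 1, 1).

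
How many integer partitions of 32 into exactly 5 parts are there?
p(32, 5 parts) = 480

Partitions of n into exactly k parts are in bijection with partitions of n − k into at most k parts (subtract 1 from each part). So p(32, exactly 5) = p(27, parts ≤ 5). Computing via the recurrence p(m, j) = p(m, j−1) + p(m−j, j) gives 480.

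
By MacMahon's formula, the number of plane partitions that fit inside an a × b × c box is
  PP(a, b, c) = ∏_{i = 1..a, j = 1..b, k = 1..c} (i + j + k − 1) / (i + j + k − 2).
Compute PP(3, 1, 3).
PP(3, 1, 3) = 20

Evaluate the triple product over i = 1..3, j = 1..1, k = 1..3. The factors are (2/1) · (3/2) · (4/3) · (3/2) · (4/3) · (5/4) · (4/3) · (5/4) · … (9 factors total). The numerators and denominators telescope so the product is an integer; carrying out the multiplication exactly gives PP(3, 1, 3) = 20.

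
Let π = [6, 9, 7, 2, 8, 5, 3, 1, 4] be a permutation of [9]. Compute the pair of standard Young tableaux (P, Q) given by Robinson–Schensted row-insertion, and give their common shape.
P = [1, 3, 4] / [2, 7, 8] / [5] / [6] / [9];  Q = [1, 2, 5] / [3, 6, 9] / [4] / [7] / [8];  common shape = (3, 3, 1, 1, 1)

Row-insert the values π_1, π_2, … into P one at a time, bumping the leftmost entry strictly greater than the inserted value down to the next row. The recording tableau Q records, in position (i, j), the step at which that cell was added to P.
  Insert 6 (step 1): P = [6];  Q = [1]
  Insert 9 (step 2): P = [6, 9];  Q = [1, 2]
  Insert 7 (step 3): P = [6, 7] / [9];  Q = [1, 2] / [3]
  Insert 2 (step 4): P = [2, 7] / [6] / [9];  Q = [1, 2] / [3] / [4]
  Insert 8 (step 5): P = [2, 7, 8] / [6] / [9];  Q = [1, 2, 5] / [3] / [4]
  Insert 5 (step 6): P = [2, 5, 8] / [6, 7] / [9];  Q = [1, 2, 5] / [3, 6] / [4]
  Insert 3 (step 7): P = [2, 3, 8] / [5, 7] / [6] / [9];  Q = [1, 2, 5] / [3, 6] / [4] / [7]
  Insert 1 (step 8): P = [1, 3, 8] / [2, 7] / [5] / [6] / [9];  Q = [1, 2, 5] / [3, 6] / [4] / [7] / [8]
  Insert 4 (step 9): P = [1, 3, 4] / [2, 7, 8] / [5] / [6] / [9];  Q = [1, 2, 5] / [3, 6, 9] / [4] / [7] / [8]
Final shape: (3, 3, 1, 1, 1).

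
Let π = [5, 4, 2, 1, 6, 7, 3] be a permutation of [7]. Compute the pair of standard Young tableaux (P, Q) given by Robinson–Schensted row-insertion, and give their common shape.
P = [1, 3, 7] / [2, 6] / [4] / [5];  Q = [1, 5, 6] / [2, 7] / [3] / [4];  common shape = (3, 2, 1, 1)

Row-insert the values π_1, π_2, … into P one at a time, bumping the leftmost entry strictly greater than the inserted value down to the next row. The recording tableau Q records, in position (i, j), the step at which that cell was added to P.
  Insert 5 (step 1): P = [5];  Q = [1]
  Insert 4 (step 2): P = [4] / [5];  Q = [1] / [2]
  Insert 2 (step 3): P = [2] / [4] / [5];  Q = [1] / [2] / [3]
  Insert 1 (step 4): P = [1] / [2] / [4] / [5];  Q = [1] / [2] / [3] / [4]
  Insert 6 (step 5): P = [1, 6] / [2] / [4] / [5];  Q = [1, 5] / [2] / [3] / [4]
  Insert 7 (step 6): P = [1, 6, 7] / [2] / [4] / [5];  Q = [1, 5, 6] / [2] / [3] / [4]
  Insert 3 (step 7): P = [1, 3, 7] / [2, 6] / [4] / [5];  Q = [1, 5, 6] / [2, 7] / [3] / [4]
Final shape: (3, 2, 1, 1).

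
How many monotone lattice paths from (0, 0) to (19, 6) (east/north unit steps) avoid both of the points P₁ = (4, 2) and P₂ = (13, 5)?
Number of paths = 82084

Inclusion–exclusion. Total paths: C(25, 19) = 177100. Through P₁: C(6, 4)·C(19, 15) = 58140. Through P₂: C(18, 13)·C(7, 6) = 59976. Since P₁ is strictly southwest of P₂, a monotone path through both must visit P₁ then P₂; paths through both = C(6, 4)·C(12, 9)·C(7, 6) = 23100. Avoid both = 177100 − 58140 − 59976 + 23100 = 82084.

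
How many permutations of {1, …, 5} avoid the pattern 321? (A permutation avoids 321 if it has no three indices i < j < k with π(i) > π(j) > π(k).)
C_5 = 42

These 321-avoiding permutations are counted by the Catalan number C_n = (1/(n + 1)) · C(2n, n). For n = 5: C_5 = (1/6) · C(10, 5) = 252/6 = 42.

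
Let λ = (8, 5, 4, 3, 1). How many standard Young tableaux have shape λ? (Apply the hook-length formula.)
# SYT of shape (8, 5, 4, 3, 1) = 543182640

Hook-length formula: f^λ = n! / Π hook(c), product over all cells c of the Young diagram. For λ = (8, 5, 4, 3, 1), n = 21 boxes. Hook lengths by row (left-to-right, top-to-bottom): [12, 10, 9, 7, 5, 3, 2, 1]; [8, 6, 5, 3, 1]; [6, 4, 3, 1]; [4, 2, 1]; [1]. Product of hooks = 94058496000. So f^λ = 21! / 94058496000 = 51090942171709440000 / 94058496000 = 543182640.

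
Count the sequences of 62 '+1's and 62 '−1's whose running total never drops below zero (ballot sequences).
C_62 = 24139737743045626825711458546273312

These ballot sequences are counted by the Catalan number C_n = (1/(n + 1)) · C(2n, n). For n = 62: C_62 = (1/63) · C(124, 62) = 1520803477811874490019821888415218656/63 = 24139737743045626825711458546273312.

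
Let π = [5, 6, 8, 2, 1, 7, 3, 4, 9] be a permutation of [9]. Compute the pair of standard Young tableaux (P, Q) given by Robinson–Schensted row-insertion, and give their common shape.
P = [1, 3, 4, 9] / [2, 6, 7] / [5, 8];  Q = [1, 2, 3, 9] / [4, 6, 8] / [5, 7];  common shape = (4, 3, 2)

Row-insert the values π_1, π_2, … into P one at a time, bumping the leftmost entry strictly greater than the inserted value down to the next row. The recording tableau Q records, in position (i, j), the step at which that cell was added to P.
  Insert 5 (step 1): P = [5];  Q = [1]
  Insert 6 (step 2): P = [5, 6];  Q = [1, 2]
  Insert 8 (step 3): P = [5, 6, 8];  Q = [1, 2, 3]
  Insert 2 (step 4): P = [2, 6, 8] / [5];  Q = [1, 2, 3] / [4]
  Insert 1 (step 5): P = [1, 6, 8] / [2] / [5];  Q = [1, 2, 3] / [4] / [5]
  Insert 7 (step 6): P = [1, 6, 7] / [2, 8] / [5];  Q = [1, 2, 3] / [4, 6] / [5]
  Insert 3 (step 7): P = [1, 3, 7] / [2, 6] / [5, 8];  Q = [1, 2, 3] / [4, 6] / [5, 7]
  Insert 4 (step 8): P = [1, 3, 4] / [2, 6, 7] / [5, 8];  Q = [1, 2, 3] / [4, 6, 8] / [5, 7]
  Insert 9 (step 9): P = [1, 3, 4, 9] / [2, 6, 7] / [5, 8];  Q = [1, 2, 3, 9] / [4, 6, 8] / [5, 7]
Final shape: (4, 3, 2).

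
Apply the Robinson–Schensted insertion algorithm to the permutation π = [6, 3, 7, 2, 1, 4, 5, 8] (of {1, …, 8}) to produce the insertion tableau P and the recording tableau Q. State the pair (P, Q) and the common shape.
P = [1, 4, 5, 8] / [2, 7] / [3] / [6];  Q = [1, 3, 7, 8] / [2, 6] / [4] / [5];  common shape = (4, 2, 1, 1)

Row-insert the values π_1, π_2, … into P one at a time, bumping the leftmost entry strictly greater than the inserted value down to the next row. The recording tableau Q records, in position (i, j), the step at which that cell was added to P.
  Insert 6 (step 1): P = [6];  Q = [1]
  Insert 3 (step 2): P = [3] / [6];  Q = [1] / [2]
  Insert 7 (step 3): P = [3, 7] / [6];  Q = [1, 3] / [2]
  Insert 2 (step 4): P = [2, 7] / [3] / [6];  Q = [1, 3] / [2] / [4]
  Insert 1 (step 5): P = [1, 7] / [2] / [3] / [6];  Q = [1, 3] / [2] / [4] / [5]
  Insert 4 (step 6): P = [1, 4] / [2, 7] / [3] / [6];  Q = [1, 3] / [2, 6] / [4] / [5]
  Insert 5 (step 7): P = [1, 4, 5] / [2, 7] / [3] / [6];  Q = [1, 3, 7] / [2, 6] / [4] / [5]
  Insert 8 (step 8): P = [1, 4, 5, 8] / [2, 7] / [3] / [6];  Q = [1, 3, 7, 8] / [2, 6] / [4] / [5]
Final shape: (4, 2, 1, 1).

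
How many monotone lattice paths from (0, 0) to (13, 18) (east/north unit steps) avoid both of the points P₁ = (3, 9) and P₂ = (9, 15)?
Number of paths = 147282075

Inclusion–exclusion. Total paths: C(31, 13) = 206253075. Through P₁: C(12, 3)·C(19, 10) = 20323160. Through P₂: C(24, 9)·C(7, 4) = 45762640. Since P₁ is strictly southwest of P₂, a monotone path through both must visit P₁ then P₂; paths through both = C(12, 3)·C(12, 6)·C(7, 4) = 7114800. Avoid both = 206253075 − 20323160 − 45762640 + 7114800 = 147282075.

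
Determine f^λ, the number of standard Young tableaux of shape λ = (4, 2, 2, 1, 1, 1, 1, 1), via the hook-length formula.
# SYT of shape (4, 2, 2, 1, 1, 1, 1, 1) = 4212

Hook-length formula: f^λ = n! / Π hook(c), product over all cells c of the Young diagram. For λ = (4, 2, 2, 1, 1, 1, 1, 1), n = 13 boxes. Hook lengths by row (left-to-right, top-to-bottom): [11, 5, 2, 1]; [8, 2]; [7, 1]; [5]; [4]; [3]; [2]; [1]. Product of hooks = 1478400. So f^λ = 13! / 1478400 = 6227020800 / 1478400 = 4212.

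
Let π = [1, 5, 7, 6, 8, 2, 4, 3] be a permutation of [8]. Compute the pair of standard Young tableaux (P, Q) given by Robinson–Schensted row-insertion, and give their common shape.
P = [1, 2, 3, 8] / [4, 6] / [5] / [7];  Q = [1, 2, 3, 5] / [4, 7] / [6] / [8];  common shape = (4, 2, 1, 1)

Row-insert the values π_1, π_2, … into P one at a time, bumping the leftmost entry strictly greater than the inserted value down to the next row. The recording tableau Q records, in position (i, j), the step at which that cell was added to P.
  Insert 1 (step 1): P = [1];  Q = [1]
  Insert 5 (step 2): P = [1, 5];  Q = [1, 2]
  Insert 7 (step 3): P = [1, 5, 7];  Q = [1, 2, 3]
  Insert 6 (step 4): P = [1, 5, 6] / [7];  Q = [1, 2, 3] / [4]
  Insert 8 (step 5): P = [1, 5, 6, 8] / [7];  Q = [1, 2, 3, 5] / [4]
  Insert 2 (step 6): P = [1, 2, 6, 8] / [5] / [7];  Q = [1, 2, 3, 5] / [4] / [6]
  Insert 4 (step 7): P = [1, 2, 4, 8] / [5, 6] / [7];  Q = [1, 2, 3, 5] / [4, 7] / [6]
  Insert 3 (step 8): P = [1, 2, 3, 8] / [4, 6] / [5] / [7];  Q = [1, 2, 3, 5] / [4, 7] / [6] / [8]
Final shape: (4, 2, 1, 1).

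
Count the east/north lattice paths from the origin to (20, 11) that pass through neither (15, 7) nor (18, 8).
Number of paths = 54382781

Inclusion–exclusion. Total paths: C(31, 20) = 84672315. Through P₁: C(22, 15)·C(9, 5) = 21488544. Through P₂: C(26, 18)·C(5, 2) = 15622750. Since P₁ is strictly southwest of P₂, a monotone path through both must visit P₁ then P₂; paths through both = C(22, 15)·C(4, 3)·C(5, 2) = 6821760. Avoid both = 84672315 − 21488544 − 15622750 + 6821760 = 54382781.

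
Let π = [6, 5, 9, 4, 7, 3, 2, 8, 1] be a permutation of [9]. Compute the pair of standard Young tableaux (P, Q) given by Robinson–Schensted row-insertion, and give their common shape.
P = [1, 7, 8] / [2, 9] / [3] / [4] / [5] / [6];  Q = [1, 3, 8] / [2, 5] / [4] / [6] / [7] / [9];  common shape = (3, 2, 1, 1, 1, 1)

Row-insert the values π_1, π_2, … into P one at a time, bumping the leftmost entry strictly greater than the inserted value down to the next row. The recording tableau Q records, in position (i, j), the step at which that cell was added to P.
  Insert 6 (step 1): P = [6];  Q = [1]
  Insert 5 (step 2): P = [5] / [6];  Q = [1] / [2]
  Insert 9 (step 3): P = [5, 9] / [6];  Q = [1, 3] / [2]
  Insert 4 (step 4): P = [4, 9] / [5] / [6];  Q = [1, 3] / [2] / [4]
  Insert 7 (step 5): P = [4, 7] / [5, 9] / [6];  Q = [1, 3] / [2, 5] / [4]
  Insert 3 (step 6): P = [3, 7] / [4, 9] / [5] / [6];  Q = [1, 3] / [2, 5] / [4] / [6]
  Insert 2 (step 7): P = [2, 7] / [3, 9] / [4] / [5] / [6];  Q = [1, 3] / [2, 5] / [4] / [6] / [7]
  Insert 8 (step 8): P = [2, 7, 8] / [3, 9] / [4] / [5] / [6];  Q = [1, 3, 8] / [2, 5] / [4] / [6] / [7]
  Insert 1 (step 9): P = [1, 7, 8] / [2, 9] / [3] / [4] / [5] / [6];  Q = [1, 3, 8] / [2, 5] / [4] / [6] / [7] / [9]
Final shape: (3, 2, 1, 1, 1, 1).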